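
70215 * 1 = 70215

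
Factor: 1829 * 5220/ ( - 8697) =- 3182460/2899 = -2^2*3^1 * 5^1*13^( - 1 )*29^1*31^1*59^1 * 223^( - 1 )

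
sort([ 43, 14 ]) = [14, 43 ]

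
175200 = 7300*24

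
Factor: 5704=2^3*23^1*31^1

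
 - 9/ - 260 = 9/260=0.03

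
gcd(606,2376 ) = 6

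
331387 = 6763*49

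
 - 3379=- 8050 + 4671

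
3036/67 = 3036/67 = 45.31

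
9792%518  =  468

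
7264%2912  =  1440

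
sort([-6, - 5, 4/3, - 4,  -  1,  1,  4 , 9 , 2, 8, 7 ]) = [  -  6, - 5, - 4, - 1,1,  4/3,2,4, 7 , 8,9 ]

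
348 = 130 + 218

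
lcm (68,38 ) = 1292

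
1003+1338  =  2341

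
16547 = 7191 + 9356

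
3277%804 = 61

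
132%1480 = 132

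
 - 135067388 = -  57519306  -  77548082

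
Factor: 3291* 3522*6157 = 71365183614= 2^1*  3^2 * 47^1 * 131^1*587^1 * 1097^1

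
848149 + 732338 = 1580487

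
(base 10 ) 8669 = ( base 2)10000111011101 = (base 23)G8L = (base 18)18db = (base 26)CLB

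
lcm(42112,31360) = 1473920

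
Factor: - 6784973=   -  13^1*  71^1*7351^1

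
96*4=384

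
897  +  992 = 1889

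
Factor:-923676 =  - 2^2 * 3^1 * 13^1*31^1 * 191^1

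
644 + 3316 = 3960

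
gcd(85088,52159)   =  1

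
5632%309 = 70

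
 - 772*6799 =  - 5248828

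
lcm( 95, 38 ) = 190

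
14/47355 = 2/6765 = 0.00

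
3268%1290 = 688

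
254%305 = 254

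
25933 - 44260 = -18327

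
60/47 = 60/47   =  1.28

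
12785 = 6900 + 5885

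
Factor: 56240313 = 3^1*23^1*353^1*2309^1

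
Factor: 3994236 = 2^2 *3^2 * 110951^1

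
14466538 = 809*17882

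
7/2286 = 7/2286  =  0.00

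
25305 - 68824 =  - 43519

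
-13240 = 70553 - 83793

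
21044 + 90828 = 111872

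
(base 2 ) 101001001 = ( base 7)650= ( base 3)110012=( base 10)329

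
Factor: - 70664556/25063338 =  -2^1*17^( - 1 )*23^1*245719^( - 1 )*256031^1 = - 11777426/4177223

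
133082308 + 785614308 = 918696616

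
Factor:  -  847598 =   -  2^1*47^1*71^1* 127^1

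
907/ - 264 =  - 907/264=- 3.44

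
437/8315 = 437/8315 = 0.05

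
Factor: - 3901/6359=- 47^1*83^1 * 6359^( - 1)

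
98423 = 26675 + 71748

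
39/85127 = 39/85127 = 0.00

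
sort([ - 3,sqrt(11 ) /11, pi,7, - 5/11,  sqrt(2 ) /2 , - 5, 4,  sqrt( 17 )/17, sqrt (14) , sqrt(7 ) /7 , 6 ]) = [ - 5, - 3 , - 5/11,sqrt( 17 )/17, sqrt (11 )/11,  sqrt(7)/7,sqrt(2 ) /2, pi,sqrt( 14 ), 4,6,7 ]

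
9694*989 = 9587366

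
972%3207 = 972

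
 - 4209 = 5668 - 9877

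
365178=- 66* (-5533 ) 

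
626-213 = 413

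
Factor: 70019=70019^1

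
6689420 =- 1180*( - 5669)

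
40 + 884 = 924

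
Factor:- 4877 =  - 4877^1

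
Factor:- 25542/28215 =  - 2^1*5^( - 1 )*19^( -1 )*43^1=- 86/95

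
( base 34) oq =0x34a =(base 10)842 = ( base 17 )2f9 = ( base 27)145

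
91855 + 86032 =177887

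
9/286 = 9/286 =0.03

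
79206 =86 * 921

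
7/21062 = 7/21062 = 0.00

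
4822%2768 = 2054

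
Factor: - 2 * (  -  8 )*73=2^4*73^1 = 1168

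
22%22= 0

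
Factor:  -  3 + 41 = 38=2^1*19^1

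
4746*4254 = 20189484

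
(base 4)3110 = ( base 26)84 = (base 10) 212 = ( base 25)8c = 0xD4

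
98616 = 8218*12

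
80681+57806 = 138487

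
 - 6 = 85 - 91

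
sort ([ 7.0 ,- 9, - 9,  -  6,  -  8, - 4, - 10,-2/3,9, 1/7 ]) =[ - 10, - 9,-9, - 8,-6,-4, - 2/3,1/7,7.0,9]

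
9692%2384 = 156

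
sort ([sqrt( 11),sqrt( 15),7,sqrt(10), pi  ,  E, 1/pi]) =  [1/pi , E, pi,sqrt( 10),sqrt( 11), sqrt( 15 ), 7] 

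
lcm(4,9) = 36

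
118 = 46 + 72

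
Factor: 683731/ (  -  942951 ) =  -3^(  -  1) * 19^( - 1)*71^( - 1 )*233^( -1 ) *683731^1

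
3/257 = 3/257=0.01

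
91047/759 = 119+ 22/23 = 119.96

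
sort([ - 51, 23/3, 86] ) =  [-51, 23/3, 86]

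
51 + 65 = 116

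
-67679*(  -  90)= 6091110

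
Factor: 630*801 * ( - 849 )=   -  2^1 * 3^5 * 5^1*7^1 * 89^1*283^1 = - 428430870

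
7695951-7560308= 135643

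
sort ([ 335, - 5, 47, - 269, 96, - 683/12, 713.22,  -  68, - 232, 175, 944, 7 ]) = [ - 269, -232, - 68, - 683/12, - 5, 7, 47, 96, 175, 335, 713.22, 944]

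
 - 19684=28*( - 703 )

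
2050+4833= 6883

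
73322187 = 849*86363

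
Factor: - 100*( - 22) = 2^3 * 5^2*11^1= 2200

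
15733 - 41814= - 26081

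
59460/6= 9910 = 9910.00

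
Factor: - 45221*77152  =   - 2^5*11^1*2411^1*4111^1 = -3488890592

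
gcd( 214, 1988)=2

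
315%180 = 135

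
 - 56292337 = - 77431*727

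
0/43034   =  0 = 0.00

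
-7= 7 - 14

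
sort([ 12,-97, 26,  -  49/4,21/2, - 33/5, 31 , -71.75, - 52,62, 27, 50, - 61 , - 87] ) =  [-97 ,  -  87, - 71.75, - 61, - 52,- 49/4,-33/5, 21/2,12, 26, 27, 31, 50,  62]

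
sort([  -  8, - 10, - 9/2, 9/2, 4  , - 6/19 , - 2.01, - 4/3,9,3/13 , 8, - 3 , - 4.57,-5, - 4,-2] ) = [ - 10, - 8,-5,-4.57, - 9/2, - 4, - 3,-2.01, - 2, -4/3, - 6/19, 3/13,4 , 9/2,8,9]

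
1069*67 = 71623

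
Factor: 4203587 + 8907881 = 2^2*37^1*88591^1 = 13111468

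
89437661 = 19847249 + 69590412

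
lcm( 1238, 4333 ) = 8666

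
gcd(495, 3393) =9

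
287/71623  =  287/71623 = 0.00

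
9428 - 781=8647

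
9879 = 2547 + 7332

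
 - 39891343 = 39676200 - 79567543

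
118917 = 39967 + 78950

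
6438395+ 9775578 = 16213973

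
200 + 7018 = 7218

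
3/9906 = 1/3302=   0.00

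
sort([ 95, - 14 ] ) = [-14,95]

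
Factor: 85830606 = 2^1 * 3^2*397^1 * 12011^1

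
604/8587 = 604/8587 = 0.07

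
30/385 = 6/77  =  0.08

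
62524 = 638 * 98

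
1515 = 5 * 303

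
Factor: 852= 2^2*  3^1*71^1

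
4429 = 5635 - 1206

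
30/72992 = 15/36496 = 0.00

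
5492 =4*1373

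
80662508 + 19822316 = 100484824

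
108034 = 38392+69642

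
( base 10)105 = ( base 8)151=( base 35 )30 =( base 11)96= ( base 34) 33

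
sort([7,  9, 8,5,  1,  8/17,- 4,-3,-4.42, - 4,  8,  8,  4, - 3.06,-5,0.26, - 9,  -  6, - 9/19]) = [ - 9 , - 6,-5,-4.42, - 4, - 4,-3.06, - 3, - 9/19, 0.26,8/17, 1, 4, 5, 7, 8,8,  8,9 ] 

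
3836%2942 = 894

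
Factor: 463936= 2^6*11^1*659^1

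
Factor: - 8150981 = -19^1*421^1*1019^1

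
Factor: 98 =2^1 * 7^2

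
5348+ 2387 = 7735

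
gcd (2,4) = 2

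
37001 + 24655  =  61656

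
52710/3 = 17570 =17570.00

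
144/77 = 144/77 = 1.87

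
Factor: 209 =11^1*19^1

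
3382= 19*178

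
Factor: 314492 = 2^2*78623^1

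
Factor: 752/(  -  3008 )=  - 2^( - 2) = - 1/4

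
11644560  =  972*11980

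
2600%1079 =442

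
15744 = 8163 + 7581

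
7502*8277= 62094054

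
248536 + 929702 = 1178238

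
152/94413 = 152/94413 = 0.00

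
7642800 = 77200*99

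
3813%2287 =1526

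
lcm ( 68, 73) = 4964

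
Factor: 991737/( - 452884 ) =-2^(  -  2) * 3^3 * 19^( - 1 ) * 23^1 * 59^(  -  1)*101^ ( - 1)* 1597^1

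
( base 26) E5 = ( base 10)369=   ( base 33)b6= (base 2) 101110001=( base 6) 1413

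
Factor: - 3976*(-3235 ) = 12862360 = 2^3*5^1*7^1*71^1*647^1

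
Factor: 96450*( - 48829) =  - 2^1*3^1*5^2*11^1*23^1 *193^1*643^1 = - 4709557050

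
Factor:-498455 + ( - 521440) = -3^1*5^1*67993^1 = -  1019895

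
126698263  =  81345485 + 45352778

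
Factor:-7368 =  - 2^3*3^1*307^1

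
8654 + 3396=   12050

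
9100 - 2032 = 7068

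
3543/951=1181/317 =3.73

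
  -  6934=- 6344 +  - 590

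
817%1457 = 817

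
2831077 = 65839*43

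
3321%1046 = 183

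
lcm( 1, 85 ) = 85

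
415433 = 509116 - 93683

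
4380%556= 488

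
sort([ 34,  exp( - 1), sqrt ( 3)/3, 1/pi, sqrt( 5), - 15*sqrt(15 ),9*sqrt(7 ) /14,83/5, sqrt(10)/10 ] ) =[ - 15*sqrt (15),sqrt (10)/10 , 1/pi, exp( - 1), sqrt (3) /3, 9*sqrt (7) /14,sqrt( 5), 83/5,  34]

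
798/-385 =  - 3 + 51/55 =- 2.07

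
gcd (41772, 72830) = 2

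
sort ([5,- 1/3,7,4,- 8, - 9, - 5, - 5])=[ - 9,-8, - 5, - 5, - 1/3,4  ,  5,  7]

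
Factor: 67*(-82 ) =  - 5494 = - 2^1 * 41^1 * 67^1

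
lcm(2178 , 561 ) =37026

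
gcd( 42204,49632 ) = 12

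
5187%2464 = 259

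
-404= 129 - 533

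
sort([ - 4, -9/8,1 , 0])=[- 4, -9/8,0,  1] 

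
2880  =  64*45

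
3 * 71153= 213459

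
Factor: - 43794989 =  - 7^1*6256427^1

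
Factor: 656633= 271^1*2423^1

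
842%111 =65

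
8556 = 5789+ 2767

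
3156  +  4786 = 7942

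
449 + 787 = 1236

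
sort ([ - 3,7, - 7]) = [-7, - 3,7]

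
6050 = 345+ 5705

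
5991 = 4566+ 1425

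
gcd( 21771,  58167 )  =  9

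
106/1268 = 53/634 = 0.08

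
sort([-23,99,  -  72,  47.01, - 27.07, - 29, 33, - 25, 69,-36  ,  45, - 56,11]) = [ - 72, - 56, - 36, - 29,-27.07, - 25,- 23, 11, 33,  45, 47.01,  69,99 ]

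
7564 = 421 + 7143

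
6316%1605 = 1501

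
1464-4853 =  - 3389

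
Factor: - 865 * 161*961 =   -  5^1*7^1  *  23^1*31^2 * 173^1 = - 133833665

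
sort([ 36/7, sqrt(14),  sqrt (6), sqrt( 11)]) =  [ sqrt( 6), sqrt( 11),sqrt( 14 ), 36/7]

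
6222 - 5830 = 392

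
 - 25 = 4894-4919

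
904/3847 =904/3847 = 0.23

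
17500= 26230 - 8730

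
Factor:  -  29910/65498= - 14955/32749 = - 3^1*5^1*997^1 *32749^( - 1) 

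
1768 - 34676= - 32908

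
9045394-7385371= 1660023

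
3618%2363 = 1255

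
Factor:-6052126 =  -2^1*29^1*104347^1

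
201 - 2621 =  - 2420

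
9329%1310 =159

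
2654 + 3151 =5805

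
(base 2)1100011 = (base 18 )59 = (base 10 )99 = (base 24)43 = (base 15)69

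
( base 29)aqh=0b10001111011101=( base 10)9181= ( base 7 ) 35524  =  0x23dd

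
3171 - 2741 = 430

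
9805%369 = 211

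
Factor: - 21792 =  - 2^5*3^1 * 227^1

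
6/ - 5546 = - 1 + 2770/2773 = -0.00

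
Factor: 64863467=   53^1 * 89^1*13751^1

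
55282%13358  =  1850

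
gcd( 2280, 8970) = 30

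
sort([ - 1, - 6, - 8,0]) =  [ -8, - 6, - 1, 0 ] 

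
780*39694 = 30961320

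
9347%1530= 167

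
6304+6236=12540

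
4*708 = 2832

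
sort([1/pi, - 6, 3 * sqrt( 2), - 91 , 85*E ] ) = [ - 91, - 6 , 1/pi,3*  sqrt( 2), 85*E]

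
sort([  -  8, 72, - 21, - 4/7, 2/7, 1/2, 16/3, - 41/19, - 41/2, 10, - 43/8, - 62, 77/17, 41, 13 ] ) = [ - 62, - 21, - 41/2, - 8, - 43/8,-41/19, - 4/7, 2/7, 1/2, 77/17,16/3 , 10, 13,41,72 ] 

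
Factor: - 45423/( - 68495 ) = 3^2*5^( - 1 )*7^1*19^ ( - 1)=63/95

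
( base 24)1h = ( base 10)41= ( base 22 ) 1J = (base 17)27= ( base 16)29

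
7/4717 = 7/4717 = 0.00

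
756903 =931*813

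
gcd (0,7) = 7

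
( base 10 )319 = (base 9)384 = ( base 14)18b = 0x13F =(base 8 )477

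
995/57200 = 199/11440 = 0.02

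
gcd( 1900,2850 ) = 950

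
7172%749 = 431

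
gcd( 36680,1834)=1834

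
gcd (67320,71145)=765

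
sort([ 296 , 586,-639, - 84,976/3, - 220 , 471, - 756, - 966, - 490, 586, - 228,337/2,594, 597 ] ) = [ - 966, - 756, - 639, - 490, - 228, - 220,-84,  337/2, 296,  976/3, 471,586,  586,594,597]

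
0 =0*1092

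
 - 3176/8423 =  - 3176/8423 =-0.38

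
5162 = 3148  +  2014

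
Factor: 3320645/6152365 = 664129/1230473 = 29^1*233^(- 1 )*5281^( - 1)*22901^1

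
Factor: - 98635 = -5^1*19727^1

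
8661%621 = 588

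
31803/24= 10601/8=1325.12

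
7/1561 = 1/223= 0.00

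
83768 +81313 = 165081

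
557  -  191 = 366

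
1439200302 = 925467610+513732692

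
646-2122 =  - 1476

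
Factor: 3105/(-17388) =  - 2^ ( - 2) * 5^1  *  7^( - 1) = -5/28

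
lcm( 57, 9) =171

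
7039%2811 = 1417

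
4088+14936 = 19024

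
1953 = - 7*(-279)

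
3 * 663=1989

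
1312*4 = 5248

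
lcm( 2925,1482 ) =111150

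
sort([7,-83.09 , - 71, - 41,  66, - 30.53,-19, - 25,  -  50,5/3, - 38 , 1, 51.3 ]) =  [ - 83.09, - 71,-50, - 41, - 38,-30.53, - 25, - 19,  1,5/3,7, 51.3, 66]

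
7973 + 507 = 8480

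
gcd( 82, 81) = 1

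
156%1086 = 156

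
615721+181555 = 797276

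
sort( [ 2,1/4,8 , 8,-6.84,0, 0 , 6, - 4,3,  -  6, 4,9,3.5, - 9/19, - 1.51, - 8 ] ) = [ - 8, - 6.84,-6, - 4, - 1.51, - 9/19,0,0,1/4, 2,3, 3.5, 4,6 , 8,8,9] 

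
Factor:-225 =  - 3^2*5^2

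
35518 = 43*826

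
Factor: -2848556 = -2^2*19^1*37^1 * 1013^1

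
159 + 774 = 933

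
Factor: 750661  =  750661^1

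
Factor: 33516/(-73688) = - 2^(-1 )*3^2*7^2*19^1*61^( - 1)*151^ ( - 1) = -  8379/18422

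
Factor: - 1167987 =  - 3^1 * 19^1*31^1*661^1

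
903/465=301/155=1.94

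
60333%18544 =4701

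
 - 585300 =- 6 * 97550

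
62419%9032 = 8227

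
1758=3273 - 1515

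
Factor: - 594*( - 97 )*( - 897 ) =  - 51683346 = - 2^1*3^4*11^1*13^1* 23^1*97^1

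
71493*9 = 643437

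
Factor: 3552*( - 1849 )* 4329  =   - 28431348192  =  -  2^5*3^3*13^1 * 37^2*43^2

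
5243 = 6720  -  1477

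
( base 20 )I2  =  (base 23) FH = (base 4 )11222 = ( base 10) 362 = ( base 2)101101010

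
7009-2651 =4358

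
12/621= 4/207 = 0.02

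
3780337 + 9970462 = 13750799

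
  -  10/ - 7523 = 10/7523=0.00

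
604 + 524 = 1128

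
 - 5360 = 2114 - 7474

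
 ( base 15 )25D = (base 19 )196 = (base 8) 1032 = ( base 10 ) 538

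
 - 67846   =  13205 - 81051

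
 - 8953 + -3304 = -12257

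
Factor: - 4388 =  - 2^2* 1097^1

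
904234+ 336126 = 1240360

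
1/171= 1/171 = 0.01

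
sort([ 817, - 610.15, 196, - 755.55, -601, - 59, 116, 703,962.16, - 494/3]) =[- 755.55, - 610.15, - 601, - 494/3, - 59, 116, 196, 703, 817,962.16]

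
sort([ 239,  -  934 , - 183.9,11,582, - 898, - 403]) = [-934, - 898, - 403, - 183.9,11, 239,582]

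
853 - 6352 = -5499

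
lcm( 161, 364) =8372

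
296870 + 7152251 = 7449121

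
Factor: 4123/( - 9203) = -7^1*19^1*31^1*9203^( - 1)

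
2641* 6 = 15846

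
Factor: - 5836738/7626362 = -29^(  -  1) * 131489^( - 1)*2918369^1= -  2918369/3813181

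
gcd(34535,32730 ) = 5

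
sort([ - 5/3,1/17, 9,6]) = [ - 5/3,1/17,6 , 9 ]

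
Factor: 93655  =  5^1 * 18731^1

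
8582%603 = 140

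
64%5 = 4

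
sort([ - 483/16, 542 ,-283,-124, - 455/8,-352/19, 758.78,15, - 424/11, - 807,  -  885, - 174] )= [ - 885,- 807, - 283, - 174, - 124, - 455/8, - 424/11,-483/16,-352/19,15,542,758.78 ]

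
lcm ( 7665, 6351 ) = 222285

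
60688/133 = 60688/133 = 456.30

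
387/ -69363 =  - 1 + 7664/7707 = - 0.01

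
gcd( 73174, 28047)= 1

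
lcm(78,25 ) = 1950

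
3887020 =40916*95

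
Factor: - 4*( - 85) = 2^2*5^1  *  17^1  =  340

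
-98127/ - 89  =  1102 + 49/89= 1102.55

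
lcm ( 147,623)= 13083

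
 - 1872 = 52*( - 36)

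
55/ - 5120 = - 1+1013/1024 = - 0.01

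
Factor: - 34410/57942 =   -  3^( - 2)*5^1*29^( - 1)*31^1 = -155/261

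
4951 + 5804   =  10755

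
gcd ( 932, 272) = 4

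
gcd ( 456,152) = 152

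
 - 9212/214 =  - 4606/107 = -43.05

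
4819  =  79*61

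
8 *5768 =46144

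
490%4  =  2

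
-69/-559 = 69/559 = 0.12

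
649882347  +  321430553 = 971312900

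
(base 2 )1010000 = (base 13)62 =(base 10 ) 80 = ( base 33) 2e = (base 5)310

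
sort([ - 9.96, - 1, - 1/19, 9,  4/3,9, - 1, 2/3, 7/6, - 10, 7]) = [ - 10, - 9.96, - 1,- 1, - 1/19,2/3 , 7/6, 4/3, 7, 9, 9] 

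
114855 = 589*195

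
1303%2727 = 1303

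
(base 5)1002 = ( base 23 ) 5c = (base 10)127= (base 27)4J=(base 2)1111111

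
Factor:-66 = - 2^1*3^1*11^1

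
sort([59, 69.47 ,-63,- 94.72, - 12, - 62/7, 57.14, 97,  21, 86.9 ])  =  [ - 94.72, - 63,-12,  -  62/7,21,57.14,59, 69.47,86.9,97 ]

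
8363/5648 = 8363/5648= 1.48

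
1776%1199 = 577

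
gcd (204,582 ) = 6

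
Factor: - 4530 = - 2^1*3^1*5^1*151^1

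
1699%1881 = 1699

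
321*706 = 226626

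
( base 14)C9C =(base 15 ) b10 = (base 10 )2490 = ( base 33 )29f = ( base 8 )4672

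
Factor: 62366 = 2^1*31183^1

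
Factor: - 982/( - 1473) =2^1*3^( - 1) = 2/3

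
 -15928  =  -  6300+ - 9628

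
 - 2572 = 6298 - 8870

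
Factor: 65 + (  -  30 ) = 35  =  5^1 * 7^1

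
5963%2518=927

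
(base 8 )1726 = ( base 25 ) 1E7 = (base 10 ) 982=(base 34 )su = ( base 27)19a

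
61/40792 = 61/40792 = 0.00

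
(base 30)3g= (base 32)3A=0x6A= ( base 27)3p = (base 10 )106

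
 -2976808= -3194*932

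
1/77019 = 1/77019=0.00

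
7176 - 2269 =4907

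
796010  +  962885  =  1758895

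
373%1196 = 373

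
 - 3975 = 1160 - 5135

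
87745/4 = 21936 + 1/4 = 21936.25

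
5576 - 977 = 4599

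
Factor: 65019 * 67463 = 4386376797 =3^1*11^1*6133^1*21673^1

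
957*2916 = 2790612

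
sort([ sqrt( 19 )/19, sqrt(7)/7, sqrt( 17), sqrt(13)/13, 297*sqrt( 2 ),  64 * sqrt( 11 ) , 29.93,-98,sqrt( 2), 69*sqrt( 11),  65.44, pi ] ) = [ - 98, sqrt( 19 )/19, sqrt(13 )/13,sqrt( 7)/7,sqrt ( 2), pi,sqrt(17), 29.93,65.44,64*sqrt( 11),69*sqrt( 11),297*sqrt( 2 )]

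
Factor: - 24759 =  - 3^3*7^1*131^1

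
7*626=4382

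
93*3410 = 317130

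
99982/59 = 1694 + 36/59 = 1694.61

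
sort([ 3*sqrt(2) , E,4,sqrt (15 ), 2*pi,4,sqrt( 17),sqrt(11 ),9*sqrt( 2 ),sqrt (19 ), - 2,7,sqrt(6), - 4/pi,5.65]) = [ - 2, - 4/pi, sqrt(  6 ),E,sqrt( 11 ),sqrt( 15 ),4,  4,sqrt( 17 ),3*sqrt ( 2),sqrt ( 19),5.65, 2*pi,7, 9 *sqrt(2) ] 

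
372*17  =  6324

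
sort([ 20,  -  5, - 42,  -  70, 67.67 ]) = [  -  70,  -  42,-5,  20, 67.67 ] 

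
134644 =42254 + 92390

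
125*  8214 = 1026750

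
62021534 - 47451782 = 14569752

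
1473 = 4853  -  3380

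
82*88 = 7216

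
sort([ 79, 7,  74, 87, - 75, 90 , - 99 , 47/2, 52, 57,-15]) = [ - 99, - 75, - 15,7, 47/2, 52, 57, 74 , 79, 87, 90] 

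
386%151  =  84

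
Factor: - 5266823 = -5266823^1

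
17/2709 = 17/2709  =  0.01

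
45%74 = 45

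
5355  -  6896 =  - 1541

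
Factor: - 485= - 5^1*  97^1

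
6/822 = 1/137 = 0.01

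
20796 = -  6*( - 3466) 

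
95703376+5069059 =100772435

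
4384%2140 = 104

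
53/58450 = 53/58450 = 0.00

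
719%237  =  8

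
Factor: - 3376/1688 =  - 2^1  =  - 2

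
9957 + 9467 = 19424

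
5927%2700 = 527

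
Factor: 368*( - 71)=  - 26128 = - 2^4* 23^1*71^1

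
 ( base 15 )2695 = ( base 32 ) 81g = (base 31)8HP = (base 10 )8240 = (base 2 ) 10000000110000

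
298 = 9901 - 9603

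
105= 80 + 25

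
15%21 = 15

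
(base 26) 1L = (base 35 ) 1c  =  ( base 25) 1m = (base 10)47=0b101111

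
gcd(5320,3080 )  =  280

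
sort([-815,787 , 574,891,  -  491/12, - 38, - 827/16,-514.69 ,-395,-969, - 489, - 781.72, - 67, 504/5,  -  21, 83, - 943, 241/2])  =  [  -  969, - 943, - 815,-781.72,-514.69, - 489, - 395, - 67 , - 827/16, - 491/12 , - 38, - 21, 83, 504/5 , 241/2  ,  574,787 , 891]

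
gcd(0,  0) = 0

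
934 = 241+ 693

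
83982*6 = 503892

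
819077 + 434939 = 1254016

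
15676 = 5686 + 9990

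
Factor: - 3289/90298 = -11/302= -2^ ( - 1) *11^1*151^ ( - 1) 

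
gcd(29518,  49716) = 2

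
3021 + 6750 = 9771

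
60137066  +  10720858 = 70857924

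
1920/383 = 5 + 5/383= 5.01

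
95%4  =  3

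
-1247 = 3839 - 5086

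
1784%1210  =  574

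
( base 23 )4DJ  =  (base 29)2PR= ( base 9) 3304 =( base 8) 4602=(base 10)2434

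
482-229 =253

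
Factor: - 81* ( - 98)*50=2^2*3^4*5^2*7^2 = 396900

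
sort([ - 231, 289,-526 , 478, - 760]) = [  -  760, - 526, - 231, 289, 478]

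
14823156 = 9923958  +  4899198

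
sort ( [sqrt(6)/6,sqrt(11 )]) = [ sqrt(6) /6,sqrt (11) ] 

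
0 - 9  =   - 9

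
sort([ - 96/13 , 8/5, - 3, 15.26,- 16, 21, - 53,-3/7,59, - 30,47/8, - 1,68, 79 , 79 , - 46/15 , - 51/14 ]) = [  -  53, - 30, - 16,  -  96/13, -51/14,  -  46/15, - 3, - 1 ,-3/7, 8/5 , 47/8,15.26,  21,  59,68, 79, 79]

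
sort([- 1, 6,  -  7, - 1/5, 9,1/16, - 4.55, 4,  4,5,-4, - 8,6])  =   [-8,-7,- 4.55,-4, - 1, -1/5 , 1/16,4 , 4,5,6, 6,9 ] 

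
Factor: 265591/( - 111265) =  - 919/385 = - 5^(- 1 ) * 7^( - 1 )*11^(-1)*  919^1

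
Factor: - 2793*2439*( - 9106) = 2^1*3^3*7^2*19^1*  29^1*157^1*271^1 = 62031228462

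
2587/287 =9 + 4/287= 9.01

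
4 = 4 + 0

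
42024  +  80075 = 122099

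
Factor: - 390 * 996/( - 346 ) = 194220/173 = 2^2*  3^2*5^1*13^1*83^1*173^( - 1)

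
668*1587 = 1060116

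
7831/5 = 7831/5= 1566.20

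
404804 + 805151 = 1209955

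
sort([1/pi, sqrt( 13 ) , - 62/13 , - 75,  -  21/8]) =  [ - 75 , -62/13,-21/8, 1/pi,sqrt(  13 ) ] 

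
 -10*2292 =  - 22920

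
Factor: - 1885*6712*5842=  - 73913685040= - 2^4*5^1*13^1 * 23^1*29^1*127^1*839^1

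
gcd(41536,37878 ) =118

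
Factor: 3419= 13^1*263^1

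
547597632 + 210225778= 757823410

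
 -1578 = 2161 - 3739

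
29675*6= 178050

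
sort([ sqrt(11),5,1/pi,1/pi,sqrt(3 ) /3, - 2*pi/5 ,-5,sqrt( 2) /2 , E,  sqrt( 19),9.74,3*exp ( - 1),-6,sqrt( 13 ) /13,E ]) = [-6,  -  5,  -  2*pi/5,sqrt( 13)/13,1/pi, 1/pi,sqrt( 3 ) /3 , sqrt( 2) /2, 3* exp(-1 ), E,E, sqrt( 11 ),sqrt( 19 ), 5,9.74 ] 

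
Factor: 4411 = 11^1*401^1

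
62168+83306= 145474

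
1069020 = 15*71268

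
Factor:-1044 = -2^2*3^2*29^1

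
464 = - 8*( - 58) 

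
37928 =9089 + 28839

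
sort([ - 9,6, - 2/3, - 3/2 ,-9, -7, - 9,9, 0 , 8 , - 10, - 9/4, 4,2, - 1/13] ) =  [ - 10, - 9, - 9,-9, - 7,- 9/4, - 3/2, - 2/3, - 1/13, 0, 2, 4, 6 , 8,  9]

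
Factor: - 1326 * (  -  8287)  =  2^1*3^1* 13^1*17^1*8287^1 =10988562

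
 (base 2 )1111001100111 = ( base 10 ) 7783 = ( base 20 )j93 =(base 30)8JD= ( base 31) 832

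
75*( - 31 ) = -2325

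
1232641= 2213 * 557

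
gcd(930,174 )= 6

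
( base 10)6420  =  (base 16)1914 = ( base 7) 24501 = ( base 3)22210210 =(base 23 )c33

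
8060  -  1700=6360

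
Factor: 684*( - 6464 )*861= - 3806804736 = - 2^8 * 3^3*7^1*19^1  *41^1*101^1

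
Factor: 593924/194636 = 13^( -1)  *  19^(-1 ) * 37^1*197^( - 1 )*4013^1 = 148481/48659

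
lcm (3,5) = 15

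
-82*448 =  - 36736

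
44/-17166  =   - 1 + 8561/8583 = - 0.00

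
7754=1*7754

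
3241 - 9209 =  - 5968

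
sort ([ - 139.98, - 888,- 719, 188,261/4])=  [ - 888,  -  719,  -  139.98,  261/4, 188] 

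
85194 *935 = 79656390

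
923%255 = 158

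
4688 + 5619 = 10307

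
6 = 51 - 45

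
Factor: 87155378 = 2^1*43577689^1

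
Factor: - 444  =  - 2^2*3^1* 37^1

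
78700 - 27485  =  51215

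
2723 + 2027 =4750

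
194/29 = 194/29 = 6.69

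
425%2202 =425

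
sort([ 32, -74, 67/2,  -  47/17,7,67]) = [ -74, - 47/17, 7, 32, 67/2,67 ]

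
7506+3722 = 11228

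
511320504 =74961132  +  436359372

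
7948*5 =39740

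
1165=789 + 376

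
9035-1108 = 7927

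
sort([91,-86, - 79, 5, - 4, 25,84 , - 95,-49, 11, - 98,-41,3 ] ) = [-98, - 95, - 86, - 79,-49, - 41,-4,3,  5,11,  25,84,  91]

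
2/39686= 1/19843 = 0.00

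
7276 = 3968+3308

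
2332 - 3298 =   -  966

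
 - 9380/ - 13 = 9380/13 = 721.54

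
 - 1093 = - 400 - 693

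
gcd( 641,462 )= 1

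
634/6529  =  634/6529 = 0.10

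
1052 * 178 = 187256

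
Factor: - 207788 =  - 2^2*7^1*41^1 * 181^1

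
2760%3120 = 2760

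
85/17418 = 85/17418 = 0.00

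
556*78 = 43368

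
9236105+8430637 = 17666742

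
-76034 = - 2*38017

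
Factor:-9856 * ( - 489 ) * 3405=16410683520= 2^7*3^2*5^1*7^1*11^1 * 163^1*227^1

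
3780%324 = 216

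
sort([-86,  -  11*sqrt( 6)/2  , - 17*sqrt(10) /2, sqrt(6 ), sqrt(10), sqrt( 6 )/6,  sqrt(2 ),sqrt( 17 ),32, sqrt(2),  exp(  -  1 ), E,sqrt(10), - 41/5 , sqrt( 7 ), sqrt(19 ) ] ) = [ - 86, - 17*sqrt(10)/2,  -  11*sqrt(6 ) /2,-41/5, exp( - 1 ), sqrt ( 6)/6, sqrt (2), sqrt( 2),sqrt(6), sqrt(7),E,sqrt( 10), sqrt( 10), sqrt(17),sqrt(19),  32]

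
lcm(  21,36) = 252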